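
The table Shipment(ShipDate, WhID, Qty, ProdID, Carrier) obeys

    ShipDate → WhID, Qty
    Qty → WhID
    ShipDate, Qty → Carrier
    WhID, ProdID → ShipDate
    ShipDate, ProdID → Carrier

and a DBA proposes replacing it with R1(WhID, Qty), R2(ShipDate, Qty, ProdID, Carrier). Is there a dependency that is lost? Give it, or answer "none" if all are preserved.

Check WhID, ProdID → ShipDate: no single fragment contains all of {ShipDate, WhID, ProdID}, and the restricted closure of {WhID, ProdID} across the fragments never reaches {ShipDate}.
ShipDate → WhID, Qty is preserved.
Qty → WhID is preserved.
ShipDate, Qty → Carrier is preserved.
ShipDate, ProdID → Carrier is preserved.

WhID, ProdID → ShipDate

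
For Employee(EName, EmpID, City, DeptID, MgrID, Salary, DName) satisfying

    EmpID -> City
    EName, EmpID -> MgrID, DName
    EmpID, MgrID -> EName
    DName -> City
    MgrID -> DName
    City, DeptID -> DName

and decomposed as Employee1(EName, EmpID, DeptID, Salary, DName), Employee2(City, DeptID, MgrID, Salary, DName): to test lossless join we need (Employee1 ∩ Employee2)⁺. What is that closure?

City, DeptID, Salary, DName

Employee1 ∩ Employee2 = {DeptID, Salary, DName}.
DName → City applies, adding City
Closure: {City, DeptID, Salary, DName}.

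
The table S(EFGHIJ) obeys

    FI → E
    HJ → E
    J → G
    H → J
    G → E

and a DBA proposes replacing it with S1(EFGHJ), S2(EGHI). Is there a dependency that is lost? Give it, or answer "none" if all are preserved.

Check FI → E: no single fragment contains all of {EFI}, and the restricted closure of {FI} across the fragments never reaches {E}.
HJ → E is preserved.
J → G is preserved.
H → J is preserved.
G → E is preserved.

FI → E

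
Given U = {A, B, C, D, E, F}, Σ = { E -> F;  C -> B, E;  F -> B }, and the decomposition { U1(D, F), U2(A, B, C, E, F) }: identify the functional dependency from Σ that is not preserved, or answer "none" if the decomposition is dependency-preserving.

none

E → F lies within U2.
C → B, E lies within U2.
F → B lies within U2.
Every dependency is enforceable on the fragments, so the decomposition is dependency-preserving.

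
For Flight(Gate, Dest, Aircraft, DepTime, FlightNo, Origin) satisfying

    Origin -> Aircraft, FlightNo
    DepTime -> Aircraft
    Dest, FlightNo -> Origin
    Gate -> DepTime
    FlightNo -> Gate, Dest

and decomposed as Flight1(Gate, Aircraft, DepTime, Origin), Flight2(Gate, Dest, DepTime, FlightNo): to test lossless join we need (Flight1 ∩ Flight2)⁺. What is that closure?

Flight1 ∩ Flight2 = {Gate, DepTime}.
DepTime → Aircraft applies, adding Aircraft
Closure: {Gate, Aircraft, DepTime}.

Gate, Aircraft, DepTime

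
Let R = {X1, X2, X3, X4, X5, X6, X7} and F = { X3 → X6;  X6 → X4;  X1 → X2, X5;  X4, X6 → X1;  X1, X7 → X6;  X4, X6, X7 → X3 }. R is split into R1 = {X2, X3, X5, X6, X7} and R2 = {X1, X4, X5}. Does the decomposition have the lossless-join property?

No

Common attributes: R1 ∩ R2 = {X5}.
No dependency enlarges {X5}, so (X5)⁺ = {X5}.
The closure contains neither all of R1 = {X2, X3, X5, X6, X7} nor all of R2 = {X1, X4, X5}, so the common attributes are not a superkey of either fragment. The join is lossy.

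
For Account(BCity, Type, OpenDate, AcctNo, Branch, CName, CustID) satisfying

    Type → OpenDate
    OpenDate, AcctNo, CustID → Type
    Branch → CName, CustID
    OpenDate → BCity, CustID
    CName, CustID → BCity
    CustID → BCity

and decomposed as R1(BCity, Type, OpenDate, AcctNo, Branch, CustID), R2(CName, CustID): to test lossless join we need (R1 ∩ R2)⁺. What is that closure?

BCity, CustID

R1 ∩ R2 = {CustID}.
CustID → BCity applies, adding BCity
Closure: {BCity, CustID}.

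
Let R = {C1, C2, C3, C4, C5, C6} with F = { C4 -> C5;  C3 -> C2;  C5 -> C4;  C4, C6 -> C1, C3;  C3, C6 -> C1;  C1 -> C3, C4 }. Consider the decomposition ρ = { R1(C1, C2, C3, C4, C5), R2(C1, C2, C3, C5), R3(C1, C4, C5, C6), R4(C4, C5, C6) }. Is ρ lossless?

Yes

Chase test. Columns are C1, C2, C3, C4, C5, C6; row i has aⱼ where attribute j ∈ Ri, else bᵢⱼ.
Initial tableau (one row per fragment):
  row 1: a1 a2 a3 a4 a5 b16
  row 2: a1 a2 a3 b24 a5 b26
  row 3: a1 b32 b33 a4 a5 a6
  row 4: b41 b42 b43 a4 a5 a6
Rows 1 and 2 agree on C5; apply C5→C4 and equate their C4 entries.
Rows 3 and 4 agree on C4, C6; apply C4, C6→C1, C3 and equate their C1, C3 entries.
Rows 1 and 3 agree on C1; apply C1→C3, C4 and equate their C3, C4 entries.
Rows 1 and 3 agree on C3; apply C3→C2 and equate their C2 entries.
Rows 1 and 4 agree on C3; apply C3→C2 and equate their C2 entries.
Row 3 is now all distinguished symbols — the join is lossless.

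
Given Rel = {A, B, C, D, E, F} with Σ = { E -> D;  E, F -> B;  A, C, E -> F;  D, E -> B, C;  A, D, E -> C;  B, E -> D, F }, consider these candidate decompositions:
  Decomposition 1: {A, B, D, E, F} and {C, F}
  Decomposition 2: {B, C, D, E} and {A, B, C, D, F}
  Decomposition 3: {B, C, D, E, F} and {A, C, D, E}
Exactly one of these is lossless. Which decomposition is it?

Decomposition 1: common = {F}, closure = {F} → lossy.
Decomposition 2: common = {B, C, D}, closure = {B, C, D} → lossy.
Decomposition 3: common = {C, D, E}, closure = {B, C, D, E, F} → lossless.

Decomposition 3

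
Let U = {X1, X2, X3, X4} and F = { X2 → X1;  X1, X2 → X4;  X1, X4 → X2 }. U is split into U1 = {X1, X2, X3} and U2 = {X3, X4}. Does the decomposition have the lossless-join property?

Common attributes: U1 ∩ U2 = {X3}.
No dependency enlarges {X3}, so (X3)⁺ = {X3}.
The closure contains neither all of U1 = {X1, X2, X3} nor all of U2 = {X3, X4}, so the common attributes are not a superkey of either fragment. The join is lossy.

No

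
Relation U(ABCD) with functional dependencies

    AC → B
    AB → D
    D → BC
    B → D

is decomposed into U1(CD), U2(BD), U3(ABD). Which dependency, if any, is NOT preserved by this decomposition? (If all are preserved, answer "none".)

AC → B

Check AC → B: no single fragment contains all of {ABC}, and the restricted closure of {AC} across the fragments never reaches {B}.
AB → D is preserved.
D → BC is preserved.
B → D is preserved.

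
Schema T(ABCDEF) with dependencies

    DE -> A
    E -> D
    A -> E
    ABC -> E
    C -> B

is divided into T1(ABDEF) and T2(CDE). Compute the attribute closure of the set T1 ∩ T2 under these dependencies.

ADE

T1 ∩ T2 = {DE}.
DE → A applies, adding A
Closure: {ADE}.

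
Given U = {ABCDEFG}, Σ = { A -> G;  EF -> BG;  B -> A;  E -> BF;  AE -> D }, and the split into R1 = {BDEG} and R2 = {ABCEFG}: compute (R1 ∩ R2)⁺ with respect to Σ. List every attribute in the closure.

R1 ∩ R2 = {BEG}.
B → A applies, adding A
E → BF applies, adding F
AE → D applies, adding D
Closure: {ABDEFG}.

ABDEFG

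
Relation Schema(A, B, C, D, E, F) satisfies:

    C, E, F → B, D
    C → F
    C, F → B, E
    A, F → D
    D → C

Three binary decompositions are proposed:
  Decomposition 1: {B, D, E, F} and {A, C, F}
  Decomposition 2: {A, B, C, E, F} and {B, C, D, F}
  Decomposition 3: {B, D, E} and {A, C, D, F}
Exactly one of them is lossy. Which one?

Decomposition 1

Decomposition 1: common = {F}, closure = {F} → lossy.
Decomposition 2: common = {B, C, F}, closure = {B, C, D, E, F} → lossless.
Decomposition 3: common = {D}, closure = {B, C, D, E, F} → lossless.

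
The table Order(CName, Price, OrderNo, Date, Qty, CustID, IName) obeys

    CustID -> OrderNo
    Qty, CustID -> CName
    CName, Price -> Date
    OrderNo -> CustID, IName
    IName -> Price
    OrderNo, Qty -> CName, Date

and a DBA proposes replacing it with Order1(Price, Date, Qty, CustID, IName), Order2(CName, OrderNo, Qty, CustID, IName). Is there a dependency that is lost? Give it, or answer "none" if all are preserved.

Check CName, Price → Date: no single fragment contains all of {CName, Price, Date}, and the restricted closure of {CName, Price} across the fragments never reaches {Date}.
CustID → OrderNo is preserved.
Qty, CustID → CName is preserved.
OrderNo → CustID, IName is preserved.
IName → Price is preserved.
OrderNo, Qty → CName, Date is preserved.

CName, Price -> Date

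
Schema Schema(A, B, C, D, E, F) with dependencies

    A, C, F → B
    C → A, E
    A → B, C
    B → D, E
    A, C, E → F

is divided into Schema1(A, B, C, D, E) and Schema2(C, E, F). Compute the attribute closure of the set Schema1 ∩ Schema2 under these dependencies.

Schema1 ∩ Schema2 = {C, E}.
C → A, E applies, adding A
A → B, C applies, adding B
B → D, E applies, adding D
A, C, E → F applies, adding F
Closure: {A, B, C, D, E, F}.

A, B, C, D, E, F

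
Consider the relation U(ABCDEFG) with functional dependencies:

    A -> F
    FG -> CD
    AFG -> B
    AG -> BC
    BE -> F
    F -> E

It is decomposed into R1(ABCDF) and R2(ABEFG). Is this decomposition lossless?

Common attributes: R1 ∩ R2 = {ABF}.
Closure of {ABF}: F → E applies, adding E. So (ABF)⁺ = {ABEF}.
The closure contains neither all of R1 = {ABCDF} nor all of R2 = {ABEFG}, so the common attributes are not a superkey of either fragment. The join is lossy.

No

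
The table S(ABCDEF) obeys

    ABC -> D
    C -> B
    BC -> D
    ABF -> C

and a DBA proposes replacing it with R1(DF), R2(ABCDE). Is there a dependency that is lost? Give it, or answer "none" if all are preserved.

Check ABF → C: no single fragment contains all of {ABCF}, and the restricted closure of {ABF} across the fragments never reaches {C}.
ABC → D is preserved.
C → B is preserved.
BC → D is preserved.

ABF -> C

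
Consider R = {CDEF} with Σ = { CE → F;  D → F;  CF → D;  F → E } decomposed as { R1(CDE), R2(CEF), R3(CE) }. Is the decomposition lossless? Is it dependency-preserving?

Lossless test (chase): Rows 1 and 2 agree on CE; apply CE→F and equate their F entries. Rows 1 and 3 agree on CE; apply CE→F and equate their F entries. Rows 1 and 2 agree on CF; apply CF→D and equate their D entries. Rows 1 and 3 agree on CF; apply CF→D and equate their D entries. Row 1 is now all distinguished symbols — the join is lossless.
Dependency preservation: the restricted closure of {D} across the fragments never reaches {F}, so D → F cannot be enforced without a join — not preserved.

lossless but not dependency-preserving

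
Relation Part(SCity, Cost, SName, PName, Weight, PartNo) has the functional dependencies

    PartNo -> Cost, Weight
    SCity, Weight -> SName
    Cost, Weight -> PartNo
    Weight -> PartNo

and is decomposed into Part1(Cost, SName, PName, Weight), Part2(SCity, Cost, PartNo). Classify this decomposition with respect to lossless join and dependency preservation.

lossy and not dependency-preserving

Lossless test: (Cost)⁺ = {Cost}, which is a superkey of neither fragment — lossy.
Dependency preservation: the restricted closure of {PartNo} across the fragments never reaches {Cost, Weight}, so PartNo → Cost, Weight cannot be enforced without a join — not preserved.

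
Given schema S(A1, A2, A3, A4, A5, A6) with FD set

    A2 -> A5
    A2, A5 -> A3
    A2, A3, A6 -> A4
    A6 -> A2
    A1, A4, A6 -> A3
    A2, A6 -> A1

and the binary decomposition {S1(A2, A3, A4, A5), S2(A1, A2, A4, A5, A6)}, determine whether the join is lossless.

Common attributes: S1 ∩ S2 = {A2, A4, A5}.
Closure of {A2, A4, A5}: A2, A5 → A3 applies, adding A3. So (A2, A4, A5)⁺ = {A2, A3, A4, A5}.
This closure contains every attribute of S1, so S1 ∩ S2 → S1. The join is lossless.

Yes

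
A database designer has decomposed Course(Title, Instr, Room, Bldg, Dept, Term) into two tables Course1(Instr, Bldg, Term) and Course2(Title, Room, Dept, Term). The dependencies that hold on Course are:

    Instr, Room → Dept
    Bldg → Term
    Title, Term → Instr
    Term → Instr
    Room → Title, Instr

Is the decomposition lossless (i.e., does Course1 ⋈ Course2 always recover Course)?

No

Common attributes: Course1 ∩ Course2 = {Term}.
Closure of {Term}: Term → Instr applies, adding Instr. So (Term)⁺ = {Instr, Term}.
The closure contains neither all of Course1 = {Instr, Bldg, Term} nor all of Course2 = {Title, Room, Dept, Term}, so the common attributes are not a superkey of either fragment. The join is lossy.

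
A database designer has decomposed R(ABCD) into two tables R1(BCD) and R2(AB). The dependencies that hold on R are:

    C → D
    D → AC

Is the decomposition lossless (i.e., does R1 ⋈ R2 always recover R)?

Common attributes: R1 ∩ R2 = {B}.
No dependency enlarges {B}, so (B)⁺ = {B}.
The closure contains neither all of R1 = {BCD} nor all of R2 = {AB}, so the common attributes are not a superkey of either fragment. The join is lossy.

No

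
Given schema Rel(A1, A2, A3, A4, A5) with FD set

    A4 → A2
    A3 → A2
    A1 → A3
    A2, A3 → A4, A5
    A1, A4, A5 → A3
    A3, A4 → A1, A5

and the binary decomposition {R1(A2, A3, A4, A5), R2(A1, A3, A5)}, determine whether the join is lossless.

Yes

Common attributes: R1 ∩ R2 = {A3, A5}.
Closure of {A3, A5}: A3 → A2 applies, adding A2; A2, A3 → A4, A5 applies, adding A4; A3, A4 → A1, A5 applies, adding A1. So (A3, A5)⁺ = {A1, A2, A3, A4, A5}.
This closure contains every attribute of R1, so R1 ∩ R2 → R1. The join is lossless.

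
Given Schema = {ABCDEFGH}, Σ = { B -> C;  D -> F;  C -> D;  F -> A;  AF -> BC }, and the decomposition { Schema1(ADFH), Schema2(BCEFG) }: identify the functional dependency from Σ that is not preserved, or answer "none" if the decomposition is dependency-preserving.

none

B → C lies within Schema2.
D → F lies within Schema1.
C → D: restricted closure across fragments reaches D.
F → A lies within Schema1.
AF → BC: restricted closure across fragments reaches BC.
Every dependency is enforceable on the fragments, so the decomposition is dependency-preserving.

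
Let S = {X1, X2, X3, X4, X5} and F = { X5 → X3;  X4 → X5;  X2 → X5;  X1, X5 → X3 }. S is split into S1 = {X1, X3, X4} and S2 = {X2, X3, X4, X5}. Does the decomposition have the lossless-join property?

No

Common attributes: S1 ∩ S2 = {X3, X4}.
Closure of {X3, X4}: X4 → X5 applies, adding X5. So (X3, X4)⁺ = {X3, X4, X5}.
The closure contains neither all of S1 = {X1, X3, X4} nor all of S2 = {X2, X3, X4, X5}, so the common attributes are not a superkey of either fragment. The join is lossy.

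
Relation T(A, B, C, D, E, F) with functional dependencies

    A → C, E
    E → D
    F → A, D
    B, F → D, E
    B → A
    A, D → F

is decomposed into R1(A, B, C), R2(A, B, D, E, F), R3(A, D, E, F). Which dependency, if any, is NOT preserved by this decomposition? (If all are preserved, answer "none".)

none

A → C, E: restricted closure across fragments reaches C, E.
E → D lies within R2.
F → A, D lies within R2.
B, F → D, E lies within R2.
B → A lies within R1.
A, D → F lies within R2.
Every dependency is enforceable on the fragments, so the decomposition is dependency-preserving.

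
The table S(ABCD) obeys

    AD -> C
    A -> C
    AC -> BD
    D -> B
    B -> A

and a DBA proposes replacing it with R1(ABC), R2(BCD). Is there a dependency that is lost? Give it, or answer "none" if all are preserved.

none

AD → C: restricted closure across fragments reaches C.
A → C lies within R1.
AC → BD: restricted closure across fragments reaches BD.
D → B lies within R2.
B → A lies within R1.
Every dependency is enforceable on the fragments, so the decomposition is dependency-preserving.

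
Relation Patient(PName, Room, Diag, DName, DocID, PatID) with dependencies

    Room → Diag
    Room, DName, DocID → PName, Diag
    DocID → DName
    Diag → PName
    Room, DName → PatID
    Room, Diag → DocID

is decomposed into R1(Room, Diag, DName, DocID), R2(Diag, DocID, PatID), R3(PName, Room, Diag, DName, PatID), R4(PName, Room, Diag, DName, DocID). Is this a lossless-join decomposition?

Chase test. Columns are PName, Room, Diag, DName, DocID, PatID; row i has aⱼ where attribute j ∈ Ri, else bᵢⱼ.
Initial tableau (one row per fragment):
  row 1: b11 a2 a3 a4 a5 b16
  row 2: b21 b22 a3 b24 a5 a6
  row 3: a1 a2 a3 a4 b35 a6
  row 4: a1 a2 a3 a4 a5 b46
Rows 1 and 4 agree on Room, DName, DocID; apply Room, DName, DocID→PName, Diag and equate their PName, Diag entries.
Rows 1 and 2 agree on DocID; apply DocID→DName and equate their DName entries.
Rows 1 and 2 agree on Diag; apply Diag→PName and equate their PName entries.
Rows 1 and 3 agree on Room, DName; apply Room, DName→PatID and equate their PatID entries.
Rows 1 and 4 agree on Room, DName; apply Room, DName→PatID and equate their PatID entries.
Rows 1 and 3 agree on Room, Diag; apply Room, Diag→DocID and equate their DocID entries.
Row 1 is now all distinguished symbols — the join is lossless.

Yes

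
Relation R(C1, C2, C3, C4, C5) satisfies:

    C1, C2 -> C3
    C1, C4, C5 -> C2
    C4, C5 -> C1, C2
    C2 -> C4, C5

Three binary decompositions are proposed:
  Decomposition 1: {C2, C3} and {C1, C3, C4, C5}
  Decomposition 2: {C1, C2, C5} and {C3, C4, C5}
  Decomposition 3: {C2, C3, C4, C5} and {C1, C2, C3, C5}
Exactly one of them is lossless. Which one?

Decomposition 3

Decomposition 1: common = {C3}, closure = {C3} → lossy.
Decomposition 2: common = {C5}, closure = {C5} → lossy.
Decomposition 3: common = {C2, C3, C5}, closure = {C1, C2, C3, C4, C5} → lossless.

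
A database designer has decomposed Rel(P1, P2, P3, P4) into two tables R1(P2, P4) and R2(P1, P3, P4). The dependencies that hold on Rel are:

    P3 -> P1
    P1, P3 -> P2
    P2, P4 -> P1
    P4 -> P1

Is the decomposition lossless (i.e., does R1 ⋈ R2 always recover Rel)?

Common attributes: R1 ∩ R2 = {P4}.
Closure of {P4}: P4 → P1 applies, adding P1. So (P4)⁺ = {P1, P4}.
The closure contains neither all of R1 = {P2, P4} nor all of R2 = {P1, P3, P4}, so the common attributes are not a superkey of either fragment. The join is lossy.

No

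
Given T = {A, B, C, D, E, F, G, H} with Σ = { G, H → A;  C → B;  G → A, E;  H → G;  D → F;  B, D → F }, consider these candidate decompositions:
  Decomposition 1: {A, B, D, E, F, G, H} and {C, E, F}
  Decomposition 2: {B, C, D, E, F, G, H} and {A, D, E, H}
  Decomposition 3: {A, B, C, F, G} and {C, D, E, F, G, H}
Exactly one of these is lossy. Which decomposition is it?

Decomposition 1

Decomposition 1: common = {E, F}, closure = {E, F} → lossy.
Decomposition 2: common = {D, E, H}, closure = {A, D, E, F, G, H} → lossless.
Decomposition 3: common = {C, F, G}, closure = {A, B, C, E, F, G} → lossless.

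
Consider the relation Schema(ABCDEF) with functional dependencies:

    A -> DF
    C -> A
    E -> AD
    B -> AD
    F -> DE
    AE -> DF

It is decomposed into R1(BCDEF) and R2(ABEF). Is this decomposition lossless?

Yes

Common attributes: R1 ∩ R2 = {BEF}.
Closure of {BEF}: E → AD applies, adding AD. So (BEF)⁺ = {ABDEF}.
This closure contains every attribute of R2, so R1 ∩ R2 → R2. The join is lossless.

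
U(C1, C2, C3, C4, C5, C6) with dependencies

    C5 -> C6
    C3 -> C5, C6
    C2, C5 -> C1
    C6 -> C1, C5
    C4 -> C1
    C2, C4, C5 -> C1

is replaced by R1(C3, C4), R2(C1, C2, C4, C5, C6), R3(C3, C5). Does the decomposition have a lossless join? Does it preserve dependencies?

lossy but dependency-preserving

Lossless test (chase): Rows 2 and 3 agree on C5; apply C5→C6 and equate their C6 entries. Rows 1 and 3 agree on C3; apply C3→C5, C6 and equate their C5, C6 entries. Rows 1 and 2 agree on C6; apply C6→C1, C5 and equate their C1, C5 entries. Rows 1 and 3 agree on C6; apply C6→C1, C5 and equate their C1, C5 entries. No row becomes fully distinguished — the join is lossy.
Dependency preservation: C3 → C5, C6 is not contained in any single fragment, but the restricted closure of its left-hand side across the fragments still reaches the right-hand side; the remaining FDs each lie inside some fragment. All dependencies are preserved.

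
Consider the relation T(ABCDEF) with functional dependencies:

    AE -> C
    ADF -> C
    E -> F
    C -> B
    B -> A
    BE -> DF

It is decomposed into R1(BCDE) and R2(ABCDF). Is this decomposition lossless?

Common attributes: R1 ∩ R2 = {BCD}.
Closure of {BCD}: B → A applies, adding A. So (BCD)⁺ = {ABCD}.
The closure contains neither all of R1 = {BCDE} nor all of R2 = {ABCDF}, so the common attributes are not a superkey of either fragment. The join is lossy.

No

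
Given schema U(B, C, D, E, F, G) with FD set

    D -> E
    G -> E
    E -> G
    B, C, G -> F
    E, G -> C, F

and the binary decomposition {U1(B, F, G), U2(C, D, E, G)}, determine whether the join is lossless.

No

Common attributes: U1 ∩ U2 = {G}.
Closure of {G}: G → E applies, adding E; E, G → C, F applies, adding C, F. So (G)⁺ = {C, E, F, G}.
The closure contains neither all of U1 = {B, F, G} nor all of U2 = {C, D, E, G}, so the common attributes are not a superkey of either fragment. The join is lossy.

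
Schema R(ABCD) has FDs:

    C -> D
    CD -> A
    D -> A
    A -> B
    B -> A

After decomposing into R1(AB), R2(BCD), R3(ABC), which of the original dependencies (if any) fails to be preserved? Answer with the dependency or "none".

none

C → D lies within R2.
CD → A: restricted closure across fragments reaches A.
D → A: restricted closure across fragments reaches A.
A → B lies within R1.
B → A lies within R1.
Every dependency is enforceable on the fragments, so the decomposition is dependency-preserving.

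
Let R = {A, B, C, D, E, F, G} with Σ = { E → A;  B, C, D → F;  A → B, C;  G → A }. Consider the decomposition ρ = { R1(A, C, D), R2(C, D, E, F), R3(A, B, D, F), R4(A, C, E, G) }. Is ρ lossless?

Chase test. Columns are A, B, C, D, E, F, G; row i has aⱼ where attribute j ∈ Ri, else bᵢⱼ.
Initial tableau (one row per fragment):
  row 1: a1 b12 a3 a4 b15 b16 b17
  row 2: b21 b22 a3 a4 a5 a6 b27
  row 3: a1 a2 b33 a4 b35 a6 b37
  row 4: a1 b42 a3 b44 a5 b46 a7
Rows 2 and 4 agree on E; apply E→A and equate their A entries.
Rows 1 and 2 agree on A; apply A→B, C and equate their B, C entries.
Rows 1 and 3 agree on A; apply A→B, C and equate their B, C entries.
Rows 1 and 4 agree on A; apply A→B, C and equate their B, C entries.
Rows 1 and 2 agree on B, C, D; apply B, C, D→F and equate their F entries.
No row becomes fully distinguished — the join is lossy.

No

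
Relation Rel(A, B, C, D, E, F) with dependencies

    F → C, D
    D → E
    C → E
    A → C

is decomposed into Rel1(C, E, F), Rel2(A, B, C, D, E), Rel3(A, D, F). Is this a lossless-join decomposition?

Chase test. Columns are A, B, C, D, E, F; row i has aⱼ where attribute j ∈ Reli, else bᵢⱼ.
Initial tableau (one row per fragment):
  row 1: b11 b12 a3 b14 a5 a6
  row 2: a1 a2 a3 a4 a5 b26
  row 3: a1 b32 b33 a4 b35 a6
Rows 1 and 3 agree on F; apply F→C, D and equate their C, D entries.
Rows 1 and 3 agree on D; apply D→E and equate their E entries.
No row becomes fully distinguished — the join is lossy.

No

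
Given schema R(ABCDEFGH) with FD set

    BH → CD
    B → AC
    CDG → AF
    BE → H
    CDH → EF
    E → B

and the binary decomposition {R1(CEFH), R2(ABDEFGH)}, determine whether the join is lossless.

Common attributes: R1 ∩ R2 = {EFH}.
Closure of {EFH}: E → B applies, adding B; BH → CD applies, adding CD; B → AC applies, adding A. So (EFH)⁺ = {ABCDEFH}.
This closure contains every attribute of R1, so R1 ∩ R2 → R1. The join is lossless.

Yes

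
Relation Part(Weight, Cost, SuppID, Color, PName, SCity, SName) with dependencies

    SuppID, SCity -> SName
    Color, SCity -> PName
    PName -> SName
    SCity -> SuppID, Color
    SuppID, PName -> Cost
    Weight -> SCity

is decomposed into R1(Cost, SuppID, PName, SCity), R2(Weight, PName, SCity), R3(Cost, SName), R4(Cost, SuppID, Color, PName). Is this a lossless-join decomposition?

No

Chase test. Columns are Weight, Cost, SuppID, Color, PName, SCity, SName; row i has aⱼ where attribute j ∈ Ri, else bᵢⱼ.
Initial tableau (one row per fragment):
  row 1: b11 a2 a3 b14 a5 a6 b17
  row 2: a1 b22 b23 b24 a5 a6 b27
  row 3: b31 a2 b33 b34 b35 b36 a7
  row 4: b41 a2 a3 a4 a5 b46 b47
Rows 1 and 2 agree on PName; apply PName→SName and equate their SName entries.
Rows 1 and 4 agree on PName; apply PName→SName and equate their SName entries.
Rows 1 and 2 agree on SCity; apply SCity→SuppID, Color and equate their SuppID, Color entries.
Rows 1 and 2 agree on SuppID, PName; apply SuppID, PName→Cost and equate their Cost entries.
No row becomes fully distinguished — the join is lossy.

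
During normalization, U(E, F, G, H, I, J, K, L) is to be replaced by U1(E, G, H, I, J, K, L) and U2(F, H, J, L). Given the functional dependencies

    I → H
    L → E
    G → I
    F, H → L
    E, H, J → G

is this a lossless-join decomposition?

Common attributes: U1 ∩ U2 = {H, J, L}.
Closure of {H, J, L}: L → E applies, adding E; E, H, J → G applies, adding G; G → I applies, adding I. So (H, J, L)⁺ = {E, G, H, I, J, L}.
The closure contains neither all of U1 = {E, G, H, I, J, K, L} nor all of U2 = {F, H, J, L}, so the common attributes are not a superkey of either fragment. The join is lossy.

No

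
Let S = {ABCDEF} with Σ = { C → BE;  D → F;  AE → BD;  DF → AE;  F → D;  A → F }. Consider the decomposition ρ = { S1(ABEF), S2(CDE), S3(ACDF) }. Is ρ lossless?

Yes

Chase test. Columns are ABCDEF; row i has aⱼ where attribute j ∈ Si, else bᵢⱼ.
Initial tableau (one row per fragment):
  row 1: a1 a2 b13 b14 a5 a6
  row 2: b21 b22 a3 a4 a5 b26
  row 3: a1 b32 a3 a4 b35 a6
Rows 2 and 3 agree on C; apply C→BE and equate their BE entries.
Rows 2 and 3 agree on D; apply D→F and equate their F entries.
Rows 1 and 3 agree on AE; apply AE→BD and equate their BD entries.
Rows 1 and 2 agree on DF; apply DF→AE and equate their AE entries.
Row 2 is now all distinguished symbols — the join is lossless.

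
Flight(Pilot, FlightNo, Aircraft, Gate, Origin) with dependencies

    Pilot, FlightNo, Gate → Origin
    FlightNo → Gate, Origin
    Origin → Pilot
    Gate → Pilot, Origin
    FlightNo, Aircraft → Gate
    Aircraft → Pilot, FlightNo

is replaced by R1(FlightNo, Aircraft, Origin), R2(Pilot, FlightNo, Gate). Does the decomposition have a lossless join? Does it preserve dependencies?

lossless but not dependency-preserving

Lossless test: (FlightNo)⁺ = {Pilot, FlightNo, Gate, Origin}, which contains all of one fragment — lossless.
Dependency preservation: the restricted closure of {Origin} across the fragments never reaches {Pilot}, so Origin → Pilot cannot be enforced without a join — not preserved.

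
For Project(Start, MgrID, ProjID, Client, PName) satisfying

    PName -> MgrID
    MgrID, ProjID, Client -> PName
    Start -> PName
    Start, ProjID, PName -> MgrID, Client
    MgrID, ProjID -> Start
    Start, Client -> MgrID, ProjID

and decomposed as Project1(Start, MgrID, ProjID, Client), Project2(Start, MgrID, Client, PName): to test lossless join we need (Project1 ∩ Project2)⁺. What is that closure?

Start, MgrID, ProjID, Client, PName

Project1 ∩ Project2 = {Start, MgrID, Client}.
Start → PName applies, adding PName
Start, Client → MgrID, ProjID applies, adding ProjID
Closure: {Start, MgrID, ProjID, Client, PName}.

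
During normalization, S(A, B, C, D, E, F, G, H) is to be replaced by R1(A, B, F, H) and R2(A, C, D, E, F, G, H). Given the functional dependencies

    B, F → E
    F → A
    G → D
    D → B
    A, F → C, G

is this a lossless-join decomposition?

Common attributes: R1 ∩ R2 = {A, F, H}.
Closure of {A, F, H}: A, F → C, G applies, adding C, G; G → D applies, adding D; D → B applies, adding B; B, F → E applies, adding E. So (A, F, H)⁺ = {A, B, C, D, E, F, G, H}.
This closure contains every attribute of R1, so R1 ∩ R2 → R1. The join is lossless.

Yes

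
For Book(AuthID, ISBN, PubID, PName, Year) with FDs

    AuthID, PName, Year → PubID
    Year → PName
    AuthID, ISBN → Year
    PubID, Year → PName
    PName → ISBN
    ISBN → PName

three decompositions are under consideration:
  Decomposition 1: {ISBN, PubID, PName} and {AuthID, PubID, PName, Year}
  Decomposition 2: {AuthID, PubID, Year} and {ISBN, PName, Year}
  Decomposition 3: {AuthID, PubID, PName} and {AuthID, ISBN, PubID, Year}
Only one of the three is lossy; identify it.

Decomposition 1: common = {PubID, PName}, closure = {ISBN, PubID, PName} → lossless.
Decomposition 2: common = {Year}, closure = {ISBN, PName, Year} → lossless.
Decomposition 3: common = {AuthID, PubID}, closure = {AuthID, PubID} → lossy.

Decomposition 3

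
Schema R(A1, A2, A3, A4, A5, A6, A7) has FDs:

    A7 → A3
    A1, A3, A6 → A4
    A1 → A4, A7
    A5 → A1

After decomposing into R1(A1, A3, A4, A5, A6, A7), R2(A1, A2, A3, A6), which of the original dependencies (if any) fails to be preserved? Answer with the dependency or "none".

none

A7 → A3 lies within R1.
A1, A3, A6 → A4 lies within R1.
A1 → A4, A7 lies within R1.
A5 → A1 lies within R1.
Every dependency is enforceable on the fragments, so the decomposition is dependency-preserving.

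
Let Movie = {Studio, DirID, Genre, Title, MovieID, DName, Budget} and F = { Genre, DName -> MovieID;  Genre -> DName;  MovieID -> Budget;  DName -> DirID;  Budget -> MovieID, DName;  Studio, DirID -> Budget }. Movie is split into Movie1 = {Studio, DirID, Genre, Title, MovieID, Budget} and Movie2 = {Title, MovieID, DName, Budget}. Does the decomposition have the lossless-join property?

Yes

Common attributes: Movie1 ∩ Movie2 = {Title, MovieID, Budget}.
Closure of {Title, MovieID, Budget}: Budget → MovieID, DName applies, adding DName; DName → DirID applies, adding DirID. So (Title, MovieID, Budget)⁺ = {DirID, Title, MovieID, DName, Budget}.
This closure contains every attribute of Movie2, so Movie1 ∩ Movie2 → Movie2. The join is lossless.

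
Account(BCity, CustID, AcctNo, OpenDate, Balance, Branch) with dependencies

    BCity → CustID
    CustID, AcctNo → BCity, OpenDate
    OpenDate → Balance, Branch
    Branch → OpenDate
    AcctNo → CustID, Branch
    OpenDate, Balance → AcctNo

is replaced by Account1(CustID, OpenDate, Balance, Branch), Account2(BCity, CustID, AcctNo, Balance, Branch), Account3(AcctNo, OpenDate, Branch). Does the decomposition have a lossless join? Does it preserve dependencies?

lossless and dependency-preserving

Lossless test (chase): Rows 1 and 3 agree on OpenDate; apply OpenDate→Balance, Branch and equate their Balance, Branch entries. Rows 1 and 2 agree on Branch; apply Branch→OpenDate and equate their OpenDate entries. Rows 2 and 3 agree on AcctNo; apply AcctNo→CustID, Branch and equate their CustID, Branch entries. Rows 1 and 2 agree on OpenDate, Balance; apply OpenDate, Balance→AcctNo and equate their AcctNo entries. Rows 1 and 2 agree on CustID, AcctNo; apply CustID, AcctNo→BCity, OpenDate and equate their BCity, OpenDate entries. Rows 1 and 3 agree on CustID, AcctNo; apply CustID, AcctNo→BCity, OpenDate and equate their BCity, OpenDate entries. Row 1 is now all distinguished symbols — the join is lossless.
Dependency preservation: CustID, AcctNo → BCity, OpenDate; OpenDate, Balance → AcctNo are not contained in any single fragment, but the restricted closure of each left-hand side across the fragments still reaches the right-hand side; the remaining FDs each lie inside some fragment. All dependencies are preserved.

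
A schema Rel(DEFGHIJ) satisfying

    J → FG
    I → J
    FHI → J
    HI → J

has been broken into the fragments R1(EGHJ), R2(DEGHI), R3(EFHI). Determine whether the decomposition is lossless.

Chase test. Columns are DEFGHIJ; row i has aⱼ where attribute j ∈ Ri, else bᵢⱼ.
Initial tableau (one row per fragment):
  row 1: b11 a2 b13 a4 a5 b16 a7
  row 2: a1 a2 b23 a4 a5 a6 b27
  row 3: b31 a2 a3 b34 a5 a6 b37
Rows 2 and 3 agree on I; apply I→J and equate their J entries.
Rows 2 and 3 agree on J; apply J→FG and equate their FG entries.
No row becomes fully distinguished — the join is lossy.

No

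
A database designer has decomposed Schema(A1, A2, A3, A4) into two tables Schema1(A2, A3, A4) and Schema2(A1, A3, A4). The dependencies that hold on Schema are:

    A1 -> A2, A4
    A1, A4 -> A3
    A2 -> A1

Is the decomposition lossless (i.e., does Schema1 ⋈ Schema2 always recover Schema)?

No

Common attributes: Schema1 ∩ Schema2 = {A3, A4}.
No dependency enlarges {A3, A4}, so (A3, A4)⁺ = {A3, A4}.
The closure contains neither all of Schema1 = {A2, A3, A4} nor all of Schema2 = {A1, A3, A4}, so the common attributes are not a superkey of either fragment. The join is lossy.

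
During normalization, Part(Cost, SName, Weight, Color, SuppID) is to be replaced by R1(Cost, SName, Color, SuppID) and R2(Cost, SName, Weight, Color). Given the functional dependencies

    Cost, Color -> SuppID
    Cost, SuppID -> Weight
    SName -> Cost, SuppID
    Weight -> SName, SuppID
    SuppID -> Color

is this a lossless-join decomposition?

Yes

Common attributes: R1 ∩ R2 = {Cost, SName, Color}.
Closure of {Cost, SName, Color}: Cost, Color → SuppID applies, adding SuppID; Cost, SuppID → Weight applies, adding Weight. So (Cost, SName, Color)⁺ = {Cost, SName, Weight, Color, SuppID}.
This closure contains every attribute of R1, so R1 ∩ R2 → R1. The join is lossless.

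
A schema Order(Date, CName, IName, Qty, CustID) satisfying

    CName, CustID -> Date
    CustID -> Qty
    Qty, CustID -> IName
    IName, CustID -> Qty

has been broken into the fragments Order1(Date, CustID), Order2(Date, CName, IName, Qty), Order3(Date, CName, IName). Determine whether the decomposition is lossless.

Chase test. Columns are Date, CName, IName, Qty, CustID; row i has aⱼ where attribute j ∈ Orderi, else bᵢⱼ.
Initial tableau (one row per fragment):
  row 1: a1 b12 b13 b14 a5
  row 2: a1 a2 a3 a4 b25
  row 3: a1 a2 a3 b34 b35
No row becomes fully distinguished — the join is lossy.

No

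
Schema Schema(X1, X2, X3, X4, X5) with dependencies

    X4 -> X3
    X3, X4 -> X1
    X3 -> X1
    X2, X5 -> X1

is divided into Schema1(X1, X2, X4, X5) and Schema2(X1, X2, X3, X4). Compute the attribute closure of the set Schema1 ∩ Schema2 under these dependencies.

Schema1 ∩ Schema2 = {X1, X2, X4}.
X4 → X3 applies, adding X3
Closure: {X1, X2, X3, X4}.

X1, X2, X3, X4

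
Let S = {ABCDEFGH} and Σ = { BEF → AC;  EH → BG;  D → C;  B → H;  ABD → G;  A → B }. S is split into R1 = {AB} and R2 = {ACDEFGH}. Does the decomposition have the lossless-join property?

Yes

Common attributes: R1 ∩ R2 = {A}.
Closure of {A}: A → B applies, adding B; B → H applies, adding H. So (A)⁺ = {ABH}.
This closure contains every attribute of R1, so R1 ∩ R2 → R1. The join is lossless.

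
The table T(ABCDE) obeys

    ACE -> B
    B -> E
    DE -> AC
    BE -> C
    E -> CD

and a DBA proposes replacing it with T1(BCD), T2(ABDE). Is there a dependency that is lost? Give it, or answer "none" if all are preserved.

none

ACE → B: restricted closure across fragments reaches B.
B → E lies within T2.
DE → AC: restricted closure across fragments reaches AC.
BE → C: restricted closure across fragments reaches C.
E → CD: restricted closure across fragments reaches CD.
Every dependency is enforceable on the fragments, so the decomposition is dependency-preserving.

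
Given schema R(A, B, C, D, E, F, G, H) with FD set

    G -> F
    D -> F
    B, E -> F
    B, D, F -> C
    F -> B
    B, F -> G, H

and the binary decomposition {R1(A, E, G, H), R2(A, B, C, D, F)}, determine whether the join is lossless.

No

Common attributes: R1 ∩ R2 = {A}.
No dependency enlarges {A}, so (A)⁺ = {A}.
The closure contains neither all of R1 = {A, E, G, H} nor all of R2 = {A, B, C, D, F}, so the common attributes are not a superkey of either fragment. The join is lossy.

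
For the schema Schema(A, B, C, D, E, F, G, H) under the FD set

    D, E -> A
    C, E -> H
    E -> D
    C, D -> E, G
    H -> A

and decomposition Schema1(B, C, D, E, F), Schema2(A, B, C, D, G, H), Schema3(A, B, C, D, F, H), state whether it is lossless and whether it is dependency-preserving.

Lossless test (chase): Rows 1 and 2 agree on C, D; apply C, D→E, G and equate their E, G entries. Rows 1 and 3 agree on C, D; apply C, D→E, G and equate their E, G entries. Rows 1 and 2 agree on D, E; apply D, E→A and equate their A entries. Rows 1 and 2 agree on C, E; apply C, E→H and equate their H entries. Row 1 is now all distinguished symbols — the join is lossless.
Dependency preservation: the restricted closure of {D, E} across the fragments never reaches {A}, so D, E → A cannot be enforced without a join — not preserved.

lossless but not dependency-preserving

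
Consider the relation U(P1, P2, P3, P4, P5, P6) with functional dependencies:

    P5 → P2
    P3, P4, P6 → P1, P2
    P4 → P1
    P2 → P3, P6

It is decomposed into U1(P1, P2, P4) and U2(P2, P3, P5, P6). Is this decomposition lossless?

Common attributes: U1 ∩ U2 = {P2}.
Closure of {P2}: P2 → P3, P6 applies, adding P3, P6. So (P2)⁺ = {P2, P3, P6}.
The closure contains neither all of U1 = {P1, P2, P4} nor all of U2 = {P2, P3, P5, P6}, so the common attributes are not a superkey of either fragment. The join is lossy.

No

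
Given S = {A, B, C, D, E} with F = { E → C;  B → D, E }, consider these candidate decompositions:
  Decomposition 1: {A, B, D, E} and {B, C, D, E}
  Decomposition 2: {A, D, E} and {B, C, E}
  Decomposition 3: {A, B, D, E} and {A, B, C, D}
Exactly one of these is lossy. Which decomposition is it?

Decomposition 2

Decomposition 1: common = {B, D, E}, closure = {B, C, D, E} → lossless.
Decomposition 2: common = {E}, closure = {C, E} → lossy.
Decomposition 3: common = {A, B, D}, closure = {A, B, C, D, E} → lossless.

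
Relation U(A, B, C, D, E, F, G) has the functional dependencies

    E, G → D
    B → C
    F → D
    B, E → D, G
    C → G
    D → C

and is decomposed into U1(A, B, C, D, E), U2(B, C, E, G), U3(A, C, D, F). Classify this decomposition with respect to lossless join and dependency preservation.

Lossless test (chase): Rows 1 and 2 agree on B, E; apply B, E→D, G and equate their D, G entries. Rows 1 and 3 agree on C; apply C→G and equate their G entries. No row becomes fully distinguished — the join is lossy.
Dependency preservation: E, G → D; B, E → D, G are not contained in any single fragment, but the restricted closure of each left-hand side across the fragments still reaches the right-hand side; the remaining FDs each lie inside some fragment. All dependencies are preserved.

lossy but dependency-preserving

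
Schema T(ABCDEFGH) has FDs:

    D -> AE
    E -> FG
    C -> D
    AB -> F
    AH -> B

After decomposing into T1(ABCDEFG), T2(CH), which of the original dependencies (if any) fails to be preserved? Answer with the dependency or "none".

AH -> B

Check AH → B: no single fragment contains all of {ABH}, and the restricted closure of {AH} across the fragments never reaches {B}.
D → AE is preserved.
E → FG is preserved.
C → D is preserved.
AB → F is preserved.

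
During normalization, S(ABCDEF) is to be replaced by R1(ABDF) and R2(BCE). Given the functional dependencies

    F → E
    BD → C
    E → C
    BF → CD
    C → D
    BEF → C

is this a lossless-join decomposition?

No

Common attributes: R1 ∩ R2 = {B}.
No dependency enlarges {B}, so (B)⁺ = {B}.
The closure contains neither all of R1 = {ABDF} nor all of R2 = {BCE}, so the common attributes are not a superkey of either fragment. The join is lossy.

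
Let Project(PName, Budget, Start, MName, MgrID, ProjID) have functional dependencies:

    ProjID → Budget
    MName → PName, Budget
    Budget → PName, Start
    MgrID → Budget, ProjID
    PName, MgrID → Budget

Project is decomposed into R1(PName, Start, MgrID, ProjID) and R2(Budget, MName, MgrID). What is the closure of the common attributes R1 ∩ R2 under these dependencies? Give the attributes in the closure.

PName, Budget, Start, MgrID, ProjID

R1 ∩ R2 = {MgrID}.
MgrID → Budget, ProjID applies, adding Budget, ProjID
Budget → PName, Start applies, adding PName, Start
Closure: {PName, Budget, Start, MgrID, ProjID}.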